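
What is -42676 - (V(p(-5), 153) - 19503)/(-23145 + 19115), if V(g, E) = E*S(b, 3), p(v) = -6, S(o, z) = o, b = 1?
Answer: -17200363/403 ≈ -42681.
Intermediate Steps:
V(g, E) = E (V(g, E) = E*1 = E)
-42676 - (V(p(-5), 153) - 19503)/(-23145 + 19115) = -42676 - (153 - 19503)/(-23145 + 19115) = -42676 - (-19350)/(-4030) = -42676 - (-19350)*(-1)/4030 = -42676 - 1*1935/403 = -42676 - 1935/403 = -17200363/403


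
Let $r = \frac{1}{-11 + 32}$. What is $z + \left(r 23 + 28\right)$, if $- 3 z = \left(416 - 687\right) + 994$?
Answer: $- \frac{4450}{21} \approx -211.9$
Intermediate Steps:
$r = \frac{1}{21} \approx 0.047619$
$z = -241$ ($z = - \frac{\left(416 - 687\right) + 994}{3} = - \frac{-271 + 994}{3} = \left(- \frac{1}{3}\right) 723 = -241$)
$z + \left(r 23 + 28\right) = -241 + \left(\frac{1}{21} \cdot 23 + 28\right) = -241 + \left(\frac{23}{21} + 28\right) = -241 + \frac{611}{21} = - \frac{4450}{21}$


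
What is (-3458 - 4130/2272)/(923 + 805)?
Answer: -3930353/1963008 ≈ -2.0022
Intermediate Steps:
(-3458 - 4130/2272)/(923 + 805) = (-3458 - 4130*1/2272)/1728 = (-3458 - 2065/1136)*(1/1728) = -3930353/1136*1/1728 = -3930353/1963008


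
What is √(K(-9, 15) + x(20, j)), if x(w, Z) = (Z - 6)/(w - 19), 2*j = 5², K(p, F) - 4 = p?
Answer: √6/2 ≈ 1.2247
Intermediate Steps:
K(p, F) = 4 + p
j = 25/2 (j = (½)*5² = (½)*25 = 25/2 ≈ 12.500)
x(w, Z) = (-6 + Z)/(-19 + w)
√(K(-9, 15) + x(20, j)) = √((4 - 9) + (-6 + 25/2)/(-19 + 20)) = √(-5 + (13/2)/1) = √(-5 + 1*(13/2)) = √(-5 + 13/2) = √(3/2) = √6/2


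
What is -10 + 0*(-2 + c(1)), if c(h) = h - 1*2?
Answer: -10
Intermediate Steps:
c(h) = -2 + h (c(h) = h - 2 = -2 + h)
-10 + 0*(-2 + c(1)) = -10 + 0*(-2 + (-2 + 1)) = -10 + 0*(-2 - 1) = -10 + 0*(-3) = -10 + 0 = -10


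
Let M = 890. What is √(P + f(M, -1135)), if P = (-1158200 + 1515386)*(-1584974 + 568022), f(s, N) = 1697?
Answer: 5*I*√14529640615 ≈ 6.027e+5*I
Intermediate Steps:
P = -363241017072 (P = 357186*(-1016952) = -363241017072)
√(P + f(M, -1135)) = √(-363241017072 + 1697) = √(-363241015375) = 5*I*√14529640615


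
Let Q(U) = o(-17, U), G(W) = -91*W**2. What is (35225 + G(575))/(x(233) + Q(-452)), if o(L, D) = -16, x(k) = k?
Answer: -30051650/217 ≈ -1.3849e+5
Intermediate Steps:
Q(U) = -16
(35225 + G(575))/(x(233) + Q(-452)) = (35225 - 91*575**2)/(233 - 16) = (35225 - 91*330625)/217 = (35225 - 30086875)*(1/217) = -30051650*1/217 = -30051650/217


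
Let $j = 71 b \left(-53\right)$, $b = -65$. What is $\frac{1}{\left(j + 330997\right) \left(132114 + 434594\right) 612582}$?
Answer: $\frac{1}{199819709863273152} \approx 5.0045 \cdot 10^{-18}$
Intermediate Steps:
$j = 244595$ ($j = 71 \left(-65\right) \left(-53\right) = \left(-4615\right) \left(-53\right) = 244595$)
$\frac{1}{\left(j + 330997\right) \left(132114 + 434594\right) 612582} = \frac{1}{\left(244595 + 330997\right) \left(132114 + 434594\right) 612582} = \frac{1}{575592 \cdot 566708} \cdot \frac{1}{612582} = \frac{1}{326192591136} \cdot \frac{1}{612582} = \frac{1}{199819709863273152}$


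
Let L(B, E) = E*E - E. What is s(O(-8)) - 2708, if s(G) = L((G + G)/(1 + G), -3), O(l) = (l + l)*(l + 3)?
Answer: -2696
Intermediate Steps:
O(l) = 2*l*(3 + l) (O(l) = (2*l)*(3 + l) = 2*l*(3 + l))
L(B, E) = E² - E
s(G) = 12 (s(G) = -3*(-1 - 3) = -3*(-4) = 12)
s(O(-8)) - 2708 = 12 - 2708 = -2696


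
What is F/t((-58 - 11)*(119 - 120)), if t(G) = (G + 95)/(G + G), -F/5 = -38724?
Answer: 6679890/41 ≈ 1.6292e+5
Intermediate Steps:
F = 193620 (F = -5*(-38724) = 193620)
t(G) = (95 + G)/(2*G) (t(G) = (95 + G)/((2*G)) = (95 + G)*(1/(2*G)) = (95 + G)/(2*G))
F/t((-58 - 11)*(119 - 120)) = 193620/(((95 + (-58 - 11)*(119 - 120))/(2*(((-58 - 11)*(119 - 120)))))) = 193620/(((95 - 69*(-1))/(2*((-69*(-1)))))) = 193620/(((½)*(95 + 69)/69)) = 193620/(((½)*(1/69)*164)) = 193620/(82/69) = 193620*(69/82) = 6679890/41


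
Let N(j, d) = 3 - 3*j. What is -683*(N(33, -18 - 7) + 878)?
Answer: -534106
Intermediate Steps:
-683*(N(33, -18 - 7) + 878) = -683*((3 - 3*33) + 878) = -683*((3 - 99) + 878) = -683*(-96 + 878) = -683*782 = -534106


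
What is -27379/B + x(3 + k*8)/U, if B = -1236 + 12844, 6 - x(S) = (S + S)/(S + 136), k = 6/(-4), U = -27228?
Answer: -7890369297/3344996104 ≈ -2.3589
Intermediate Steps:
k = -3/2 (k = 6*(-¼) = -3/2 ≈ -1.5000)
x(S) = 6 - 2*S/(136 + S) (x(S) = 6 - (S + S)/(S + 136) = 6 - 2*S/(136 + S))
B = 11608
-27379/B + x(3 + k*8)/U = -27379/11608 + (4*(204 + (3 - 3/2*8))/(136 + (3 - 3/2*8)))/(-27228) = -27379*1/11608 + (4*(204 + (3 - 12))/(136 + (3 - 12)))*(-1/27228) = -27379/11608 + (4*(204 - 9)/(136 - 9))*(-1/27228) = -27379/11608 + (4*195/127)*(-1/27228) = -27379/11608 + (4*(1/127)*195)*(-1/27228) = -27379/11608 + (780/127)*(-1/27228) = -27379/11608 - 65/288163 = -7890369297/3344996104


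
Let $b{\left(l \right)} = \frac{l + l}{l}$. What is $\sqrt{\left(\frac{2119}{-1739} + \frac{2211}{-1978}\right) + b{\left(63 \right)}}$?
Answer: $\frac{i \sqrt{3979186418634}}{3439742} \approx 0.57992 i$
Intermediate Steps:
$b{\left(l \right)} = 2$ ($b{\left(l \right)} = \frac{2 l}{l} = 2$)
$\sqrt{\left(\frac{2119}{-1739} + \frac{2211}{-1978}\right) + b{\left(63 \right)}} = \sqrt{\left(\frac{2119}{-1739} + \frac{2211}{-1978}\right) + 2} = \sqrt{\left(2119 \left(- \frac{1}{1739}\right) + 2211 \left(- \frac{1}{1978}\right)\right) + 2} = \sqrt{\left(- \frac{2119}{1739} - \frac{2211}{1978}\right) + 2} = \sqrt{- \frac{8036311}{3439742} + 2} = \sqrt{- \frac{1156827}{3439742}} = \frac{i \sqrt{3979186418634}}{3439742}$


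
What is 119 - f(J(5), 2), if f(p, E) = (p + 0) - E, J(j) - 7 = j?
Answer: 109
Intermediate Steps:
J(j) = 7 + j
f(p, E) = p - E
119 - f(J(5), 2) = 119 - ((7 + 5) - 1*2) = 119 - (12 - 2) = 119 - 1*10 = 119 - 10 = 109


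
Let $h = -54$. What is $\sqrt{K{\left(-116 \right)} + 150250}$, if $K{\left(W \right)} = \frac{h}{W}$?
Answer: $\frac{\sqrt{505442566}}{58} \approx 387.62$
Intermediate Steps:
$K{\left(W \right)} = - \frac{54}{W}$
$\sqrt{K{\left(-116 \right)} + 150250} = \sqrt{- \frac{54}{-116} + 150250} = \sqrt{\left(-54\right) \left(- \frac{1}{116}\right) + 150250} = \sqrt{\frac{27}{58} + 150250} = \sqrt{\frac{8714527}{58}} = \frac{\sqrt{505442566}}{58}$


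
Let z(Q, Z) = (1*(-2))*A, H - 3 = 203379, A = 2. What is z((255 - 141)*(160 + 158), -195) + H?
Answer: 203378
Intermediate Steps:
H = 203382 (H = 3 + 203379 = 203382)
z(Q, Z) = -4 (z(Q, Z) = (1*(-2))*2 = -2*2 = -4)
z((255 - 141)*(160 + 158), -195) + H = -4 + 203382 = 203378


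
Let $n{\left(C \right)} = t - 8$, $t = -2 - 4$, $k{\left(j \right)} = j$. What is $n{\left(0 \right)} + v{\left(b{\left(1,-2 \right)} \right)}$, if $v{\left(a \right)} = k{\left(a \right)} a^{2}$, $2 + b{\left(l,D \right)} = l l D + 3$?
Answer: $-15$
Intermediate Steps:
$t = -6$ ($t = -2 - 4 = -6$)
$n{\left(C \right)} = -14$ ($n{\left(C \right)} = -6 - 8 = -14$)
$b{\left(l,D \right)} = 1 + D l^{2}$ ($b{\left(l,D \right)} = -2 + \left(l l D + 3\right) = -2 + \left(l^{2} D + 3\right) = -2 + \left(D l^{2} + 3\right) = -2 + \left(3 + D l^{2}\right) = 1 + D l^{2}$)
$v{\left(a \right)} = a^{3}$ ($v{\left(a \right)} = a a^{2} = a^{3}$)
$n{\left(0 \right)} + v{\left(b{\left(1,-2 \right)} \right)} = -14 + \left(1 - 2 \cdot 1^{2}\right)^{3} = -14 + \left(1 - 2\right)^{3} = -14 + \left(-1\right)^{3} = -14 - 1 = -15$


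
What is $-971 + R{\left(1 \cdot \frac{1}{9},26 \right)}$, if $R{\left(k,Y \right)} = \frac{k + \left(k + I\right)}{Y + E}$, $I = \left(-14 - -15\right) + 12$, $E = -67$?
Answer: $- \frac{358418}{369} \approx -971.32$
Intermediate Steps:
$I = 13$ ($I = \left(-14 + 15\right) + 12 = 1 + 12 = 13$)
$R{\left(k,Y \right)} = \frac{13 + 2 k}{-67 + Y}$ ($R{\left(k,Y \right)} = \frac{k + \left(k + 13\right)}{Y - 67} = \frac{k + \left(13 + k\right)}{-67 + Y} = \frac{13 + 2 k}{-67 + Y}$)
$-971 + R{\left(1 \cdot \frac{1}{9},26 \right)} = -971 + \frac{13 + 2 \cdot 1 \cdot \frac{1}{9}}{-67 + 26} = -971 + \frac{13 + 2 \cdot 1 \cdot \frac{1}{9}}{-41} = -971 - \frac{13 + 2 \cdot \frac{1}{9}}{41} = -971 - \frac{13 + \frac{2}{9}}{41} = -971 - \frac{119}{369} = - \frac{358418}{369}$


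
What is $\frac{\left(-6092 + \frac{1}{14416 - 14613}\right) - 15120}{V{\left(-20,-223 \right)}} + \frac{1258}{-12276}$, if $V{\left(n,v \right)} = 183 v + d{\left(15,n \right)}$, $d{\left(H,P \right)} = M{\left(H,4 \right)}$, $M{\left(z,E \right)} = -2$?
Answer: $\frac{20592246127}{49348089846} \approx 0.41729$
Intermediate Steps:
$d{\left(H,P \right)} = -2$
$V{\left(n,v \right)} = -2 + 183 v$ ($V{\left(n,v \right)} = 183 v - 2 = -2 + 183 v$)
$\frac{\left(-6092 + \frac{1}{14416 - 14613}\right) - 15120}{V{\left(-20,-223 \right)}} + \frac{1258}{-12276} = \frac{\left(-6092 + \frac{1}{14416 - 14613}\right) - 15120}{-2 + 183 \left(-223\right)} + \frac{1258}{-12276} = \frac{\left(-6092 + \frac{1}{-197}\right) - 15120}{-2 - 40809} + 1258 \left(- \frac{1}{12276}\right) = \frac{\left(-6092 - \frac{1}{197}\right) - 15120}{-40811} - \frac{629}{6138} = \left(- \frac{1200125}{197} - 15120\right) \left(- \frac{1}{40811}\right) - \frac{629}{6138} = \left(- \frac{4178765}{197}\right) \left(- \frac{1}{40811}\right) - \frac{629}{6138} = \frac{4178765}{8039767} - \frac{629}{6138} = \frac{20592246127}{49348089846}$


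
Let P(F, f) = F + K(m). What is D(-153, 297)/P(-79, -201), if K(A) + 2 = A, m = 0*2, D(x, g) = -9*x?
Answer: -17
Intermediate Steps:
m = 0
K(A) = -2 + A
P(F, f) = -2 + F (P(F, f) = F + (-2 + 0) = F - 2 = -2 + F)
D(-153, 297)/P(-79, -201) = (-9*(-153))/(-2 - 79) = 1377/(-81) = 1377*(-1/81) = -17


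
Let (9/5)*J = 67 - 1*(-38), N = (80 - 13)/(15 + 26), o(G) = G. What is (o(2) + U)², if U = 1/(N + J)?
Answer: 221265625/54405376 ≈ 4.0670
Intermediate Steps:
N = 67/41 ≈ 1.6341
J = 175/3 (J = 5*(67 - 1*(-38))/9 = 5*(67 + 38)/9 = (5/9)*105 = 175/3 ≈ 58.333)
U = 123/7376 (U = 1/(67/41 + 175/3) = 1/(7376/123) = 123/7376 ≈ 0.016676)
(o(2) + U)² = (2 + 123/7376)² = (14875/7376)² = 221265625/54405376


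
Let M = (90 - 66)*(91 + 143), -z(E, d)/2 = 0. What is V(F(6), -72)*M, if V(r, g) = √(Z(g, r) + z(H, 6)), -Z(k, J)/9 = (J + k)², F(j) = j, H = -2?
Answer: 1111968*I ≈ 1.112e+6*I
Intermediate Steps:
Z(k, J) = -9*(J + k)²
z(E, d) = 0 (z(E, d) = -2*0 = 0)
M = 5616 (M = 24*234 = 5616)
V(r, g) = 3*√(-(g + r)²) (V(r, g) = √(-9*(r + g)² + 0) = √(-9*(g + r)² + 0) = √(-9*(g + r)²) = 3*√(-(g + r)²))
V(F(6), -72)*M = (3*√(-(-72 + 6)²))*5616 = (3*√(-1*(-66)²))*5616 = (3*√(-1*4356))*5616 = (3*√(-4356))*5616 = (3*(66*I))*5616 = (198*I)*5616 = 1111968*I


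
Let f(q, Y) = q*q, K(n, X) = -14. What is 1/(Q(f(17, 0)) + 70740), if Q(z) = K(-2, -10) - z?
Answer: 1/70437 ≈ 1.4197e-5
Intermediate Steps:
f(q, Y) = q²
Q(z) = -14 - z
1/(Q(f(17, 0)) + 70740) = 1/((-14 - 1*17²) + 70740) = 1/((-14 - 1*289) + 70740) = 1/((-14 - 289) + 70740) = 1/(-303 + 70740) = 1/70437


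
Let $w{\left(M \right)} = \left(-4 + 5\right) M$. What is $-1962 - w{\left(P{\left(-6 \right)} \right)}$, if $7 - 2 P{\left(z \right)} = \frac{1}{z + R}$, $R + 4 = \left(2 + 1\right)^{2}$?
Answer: $-1966$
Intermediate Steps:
$R = 5$ ($R = -4 + \left(2 + 1\right)^{2} = -4 + 3^{2} = -4 + 9 = 5$)
$P{\left(z \right)} = \frac{7}{2} - \frac{1}{2 \left(5 + z\right)}$ ($P{\left(z \right)} = \frac{7}{2} - \frac{1}{2 \left(z + 5\right)} = \frac{7}{2} - \frac{1}{2 \left(5 + z\right)}$)
$w{\left(M \right)} = M$ ($w{\left(M \right)} = 1 M = M$)
$-1962 - w{\left(P{\left(-6 \right)} \right)} = -1962 - \frac{34 + 7 \left(-6\right)}{2 \left(5 - 6\right)} = -1962 - \frac{34 - 42}{2 \left(-1\right)} = -1962 - \frac{1}{2} \left(-1\right) \left(-8\right) = -1962 - 4 = -1966$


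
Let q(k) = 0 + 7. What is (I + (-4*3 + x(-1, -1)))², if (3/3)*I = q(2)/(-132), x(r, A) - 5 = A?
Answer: 1129969/17424 ≈ 64.851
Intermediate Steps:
q(k) = 7
x(r, A) = 5 + A
I = -7/132 (I = 7/(-132) = 7*(-1/132) = -7/132 ≈ -0.053030)
(I + (-4*3 + x(-1, -1)))² = (-7/132 + (-4*3 + (5 - 1)))² = (-7/132 + (-12 + 4))² = (-7/132 - 8)² = (-1063/132)² = 1129969/17424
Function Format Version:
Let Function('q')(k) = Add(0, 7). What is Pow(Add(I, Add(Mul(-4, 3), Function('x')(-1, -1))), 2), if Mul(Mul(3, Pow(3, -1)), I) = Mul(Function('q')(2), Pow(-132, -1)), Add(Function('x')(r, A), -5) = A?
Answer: Rational(1129969, 17424) ≈ 64.851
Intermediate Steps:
Function('q')(k) = 7
Function('x')(r, A) = Add(5, A)
I = Rational(-7, 132) (I = Mul(7, Pow(-132, -1)) = Mul(7, Rational(-1, 132)) = Rational(-7, 132) ≈ -0.053030)
Pow(Add(I, Add(Mul(-4, 3), Function('x')(-1, -1))), 2) = Pow(Add(Rational(-7, 132), Add(Mul(-4, 3), Add(5, -1))), 2) = Pow(Add(Rational(-7, 132), Add(-12, 4)), 2) = Pow(Add(Rational(-7, 132), -8), 2) = Pow(Rational(-1063, 132), 2) = Rational(1129969, 17424)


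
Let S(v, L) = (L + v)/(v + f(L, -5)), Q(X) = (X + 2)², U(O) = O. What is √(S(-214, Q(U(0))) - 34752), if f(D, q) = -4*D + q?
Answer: 3*I*√8529466/47 ≈ 186.42*I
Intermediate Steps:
Q(X) = (2 + X)²
f(D, q) = q - 4*D
S(v, L) = (L + v)/(-5 + v - 4*L) (S(v, L) = (L + v)/(v + (-5 - 4*L)) = (L + v)/(-5 + v - 4*L))
√(S(-214, Q(U(0))) - 34752) = √(((2 + 0)² - 214)/(-5 - 214 - 4*(2 + 0)²) - 34752) = √((2² - 214)/(-5 - 214 - 4*2²) - 34752) = √((4 - 214)/(-5 - 214 - 4*4) - 34752) = √(-210/(-5 - 214 - 16) - 34752) = √(-210/(-235) - 34752) = √(-1/235*(-210) - 34752) = √(42/47 - 34752) = √(-1633302/47) = 3*I*√8529466/47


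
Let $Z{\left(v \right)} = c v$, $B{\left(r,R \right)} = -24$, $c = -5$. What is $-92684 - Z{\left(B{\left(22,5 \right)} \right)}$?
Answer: $-92804$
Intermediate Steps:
$Z{\left(v \right)} = - 5 v$
$-92684 - Z{\left(B{\left(22,5 \right)} \right)} = -92684 - \left(-5\right) \left(-24\right) = -92684 - 120 = -92804$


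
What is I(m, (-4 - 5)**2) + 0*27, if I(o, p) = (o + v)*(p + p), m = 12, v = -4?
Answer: 1296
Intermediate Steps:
I(o, p) = 2*p*(-4 + o) (I(o, p) = (o - 4)*(p + p) = (-4 + o)*(2*p) = 2*p*(-4 + o))
I(m, (-4 - 5)**2) + 0*27 = 2*(-4 - 5)**2*(-4 + 12) + 0*27 = 2*(-9)**2*8 + 0 = 2*81*8 + 0 = 1296 + 0 = 1296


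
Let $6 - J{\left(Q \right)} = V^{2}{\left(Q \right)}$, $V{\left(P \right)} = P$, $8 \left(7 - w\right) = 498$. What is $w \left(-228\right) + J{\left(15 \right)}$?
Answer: $12378$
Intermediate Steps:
$w = - \frac{221}{4}$ ($w = 7 - \frac{249}{4} = - \frac{221}{4} \approx -55.25$)
$J{\left(Q \right)} = 6 - Q^{2}$
$w \left(-228\right) + J{\left(15 \right)} = \left(- \frac{221}{4}\right) \left(-228\right) + \left(6 - 15^{2}\right) = 12597 + \left(6 - 225\right) = 12597 - 219 = 12378$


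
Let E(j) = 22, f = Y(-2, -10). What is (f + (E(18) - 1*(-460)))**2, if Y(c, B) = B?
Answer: 222784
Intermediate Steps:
f = -10
(f + (E(18) - 1*(-460)))**2 = (-10 + (22 - 1*(-460)))**2 = (-10 + (22 + 460))**2 = (-10 + 482)**2 = 472**2 = 222784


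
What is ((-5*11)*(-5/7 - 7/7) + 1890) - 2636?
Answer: -4562/7 ≈ -651.71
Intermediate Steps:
((-5*11)*(-5/7 - 7/7) + 1890) - 2636 = (-55*(-5*1/7 - 7*1/7) + 1890) - 2636 = (-55*(-5/7 - 1) + 1890) - 2636 = (-55*(-12/7) + 1890) - 2636 = (660/7 + 1890) - 2636 = 13890/7 - 2636 = -4562/7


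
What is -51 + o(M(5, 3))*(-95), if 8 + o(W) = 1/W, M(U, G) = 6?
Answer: 4159/6 ≈ 693.17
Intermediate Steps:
o(W) = -8 + 1/W
-51 + o(M(5, 3))*(-95) = -51 + (-8 + 1/6)*(-95) = -51 - 47/6*(-95) = -51 + 4465/6 = 4159/6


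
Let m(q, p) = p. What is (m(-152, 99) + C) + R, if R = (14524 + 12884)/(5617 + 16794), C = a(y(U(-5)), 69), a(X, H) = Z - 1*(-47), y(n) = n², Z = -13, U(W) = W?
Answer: 3008071/22411 ≈ 134.22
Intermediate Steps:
a(X, H) = 34 (a(X, H) = -13 - 1*(-47) = -13 + 47 = 34)
C = 34
R = 27408/22411 ≈ 1.2230
(m(-152, 99) + C) + R = (99 + 34) + 27408/22411 = 133 + 27408/22411 = 3008071/22411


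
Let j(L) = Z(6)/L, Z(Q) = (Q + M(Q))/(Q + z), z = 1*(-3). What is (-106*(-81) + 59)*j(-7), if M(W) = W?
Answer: -4940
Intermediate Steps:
z = -3
Z(Q) = 2*Q/(-3 + Q) (Z(Q) = (Q + Q)/(Q - 3) = (2*Q)/(-3 + Q) = 2*Q/(-3 + Q))
j(L) = 4/L (j(L) = (2*6/(-3 + 6))/L = (2*6/3)/L = (2*6*(1/3))/L = 4/L)
(-106*(-81) + 59)*j(-7) = (-106*(-81) + 59)*(4/(-7)) = (8586 + 59)*(4*(-1/7)) = 8645*(-4/7) = -4940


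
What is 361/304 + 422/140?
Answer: 2353/560 ≈ 4.2018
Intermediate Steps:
361/304 + 422/140 = 361*(1/304) + 422*(1/140) = 19/16 + 211/70 = 2353/560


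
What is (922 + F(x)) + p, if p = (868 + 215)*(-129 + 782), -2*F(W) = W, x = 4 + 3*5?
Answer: 1416223/2 ≈ 7.0811e+5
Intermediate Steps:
x = 19 (x = 4 + 15 = 19)
F(W) = -W/2
p = 707199 (p = 1083*653 = 707199)
(922 + F(x)) + p = (922 - 1/2*19) + 707199 = (922 - 19/2) + 707199 = 1825/2 + 707199 = 1416223/2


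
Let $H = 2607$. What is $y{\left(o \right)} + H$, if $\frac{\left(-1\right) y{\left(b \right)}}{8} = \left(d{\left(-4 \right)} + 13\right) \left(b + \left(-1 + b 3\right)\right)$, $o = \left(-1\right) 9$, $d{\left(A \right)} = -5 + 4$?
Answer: $6159$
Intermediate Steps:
$d{\left(A \right)} = -1$
$o = -9$
$y{\left(b \right)} = 96 - 384 b$ ($y{\left(b \right)} = - 8 \left(-1 + 13\right) \left(b + \left(-1 + b 3\right)\right) = - 8 \cdot 12 \left(b + \left(-1 + 3 b\right)\right) = - 8 \cdot 12 \left(-1 + 4 b\right) = - 8 \left(-12 + 48 b\right) = 96 - 384 b$)
$y{\left(o \right)} + H = \left(96 - -3456\right) + 2607 = \left(96 + 3456\right) + 2607 = 3552 + 2607 = 6159$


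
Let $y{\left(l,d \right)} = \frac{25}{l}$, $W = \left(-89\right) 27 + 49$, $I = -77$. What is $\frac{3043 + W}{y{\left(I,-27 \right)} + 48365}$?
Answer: $\frac{53053}{3724080} \approx 0.014246$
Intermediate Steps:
$W = -2354$ ($W = -2403 + 49 = -2354$)
$\frac{3043 + W}{y{\left(I,-27 \right)} + 48365} = \frac{3043 - 2354}{\frac{25}{-77} + 48365} = \frac{689}{25 \left(- \frac{1}{77}\right) + 48365} = \frac{689}{- \frac{25}{77} + 48365} = \frac{689}{\frac{3724080}{77}} = 689 \cdot \frac{77}{3724080} = \frac{53053}{3724080}$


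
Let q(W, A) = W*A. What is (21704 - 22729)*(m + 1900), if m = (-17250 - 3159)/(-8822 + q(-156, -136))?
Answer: -24116395775/12394 ≈ -1.9458e+6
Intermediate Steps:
q(W, A) = A*W
m = -20409/12394 (m = (-17250 - 3159)/(-8822 - 136*(-156)) = -20409/(-8822 + 21216) = -20409/12394 ≈ -1.6467)
(21704 - 22729)*(m + 1900) = (21704 - 22729)*(-20409/12394 + 1900) = -1025*23528191/12394 = -24116395775/12394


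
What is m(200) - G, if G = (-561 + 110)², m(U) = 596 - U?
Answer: -203005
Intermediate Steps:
G = 203401 (G = (-451)² = 203401)
m(200) - G = (596 - 1*200) - 1*203401 = (596 - 200) - 203401 = 396 - 203401 = -203005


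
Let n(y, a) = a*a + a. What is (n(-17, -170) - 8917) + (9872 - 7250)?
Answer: 22435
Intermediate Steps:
n(y, a) = a + a² (n(y, a) = a² + a = a + a²)
(n(-17, -170) - 8917) + (9872 - 7250) = (-170*(1 - 170) - 8917) + (9872 - 7250) = (-170*(-169) - 8917) + 2622 = (28730 - 8917) + 2622 = 19813 + 2622 = 22435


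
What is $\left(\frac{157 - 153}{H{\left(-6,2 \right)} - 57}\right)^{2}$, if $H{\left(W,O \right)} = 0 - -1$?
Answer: $\frac{1}{196} \approx 0.005102$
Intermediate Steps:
$H{\left(W,O \right)} = 1$ ($H{\left(W,O \right)} = 0 + 1 = 1$)
$\left(\frac{157 - 153}{H{\left(-6,2 \right)} - 57}\right)^{2} = \left(\frac{157 - 153}{1 - 57}\right)^{2} = \left(\frac{4}{-56}\right)^{2} = \left(4 \left(- \frac{1}{56}\right)\right)^{2} = \left(- \frac{1}{14}\right)^{2} = \frac{1}{196}$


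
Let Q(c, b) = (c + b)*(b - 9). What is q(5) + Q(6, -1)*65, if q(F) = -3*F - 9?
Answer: -3274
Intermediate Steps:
Q(c, b) = (-9 + b)*(b + c) (Q(c, b) = (b + c)*(-9 + b) = (-9 + b)*(b + c))
q(F) = -9 - 3*F
q(5) + Q(6, -1)*65 = (-9 - 3*5) + ((-1)² - 9*(-1) - 9*6 - 1*6)*65 = (-9 - 15) + (1 + 9 - 54 - 6)*65 = -24 - 50*65 = -24 - 3250 = -3274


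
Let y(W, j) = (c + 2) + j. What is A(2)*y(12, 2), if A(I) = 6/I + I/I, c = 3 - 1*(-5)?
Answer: 48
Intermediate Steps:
c = 8 (c = 3 + 5 = 8)
A(I) = 1 + 6/I (A(I) = 6/I + 1 = 1 + 6/I)
y(W, j) = 10 + j (y(W, j) = (8 + 2) + j = 10 + j)
A(2)*y(12, 2) = ((6 + 2)/2)*(10 + 2) = ((1/2)*8)*12 = 4*12 = 48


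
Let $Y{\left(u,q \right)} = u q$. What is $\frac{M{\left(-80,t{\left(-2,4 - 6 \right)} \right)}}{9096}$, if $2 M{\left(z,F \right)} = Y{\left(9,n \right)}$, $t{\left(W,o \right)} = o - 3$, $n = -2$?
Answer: $- \frac{3}{3032} \approx -0.00098945$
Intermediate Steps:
$t{\left(W,o \right)} = -3 + o$ ($t{\left(W,o \right)} = o - 3 = -3 + o$)
$Y{\left(u,q \right)} = q u$
$M{\left(z,F \right)} = -9$ ($M{\left(z,F \right)} = \frac{\left(-2\right) 9}{2} = \frac{1}{2} \left(-18\right) = -9$)
$\frac{M{\left(-80,t{\left(-2,4 - 6 \right)} \right)}}{9096} = - \frac{9}{9096} = \left(-9\right) \frac{1}{9096} = - \frac{3}{3032}$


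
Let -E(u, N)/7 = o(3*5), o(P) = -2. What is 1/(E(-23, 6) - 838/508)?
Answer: 254/3137 ≈ 0.080969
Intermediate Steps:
E(u, N) = 14 (E(u, N) = -7*(-2) = 14)
1/(E(-23, 6) - 838/508) = 1/(14 - 838/508) = 1/(14 - 838*1/508) = 1/(14 - 419/254) = 1/(3137/254) = 254/3137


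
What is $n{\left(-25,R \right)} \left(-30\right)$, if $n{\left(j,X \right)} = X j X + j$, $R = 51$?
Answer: $1951500$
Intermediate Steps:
$n{\left(j,X \right)} = j + j X^{2}$ ($n{\left(j,X \right)} = j X^{2} + j = j + j X^{2}$)
$n{\left(-25,R \right)} \left(-30\right) = - 25 \left(1 + 51^{2}\right) \left(-30\right) = - 25 \left(1 + 2601\right) \left(-30\right) = \left(-25\right) 2602 \left(-30\right) = \left(-65050\right) \left(-30\right) = 1951500$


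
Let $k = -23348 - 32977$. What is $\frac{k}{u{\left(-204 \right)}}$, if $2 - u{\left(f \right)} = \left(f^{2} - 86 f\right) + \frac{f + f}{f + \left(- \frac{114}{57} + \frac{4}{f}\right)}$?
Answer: $\frac{591806775}{621593914} \approx 0.95208$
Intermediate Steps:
$k = -56325$
$u{\left(f \right)} = 2 - f^{2} + 86 f - \frac{2 f}{-2 + f + \frac{4}{f}}$ ($u{\left(f \right)} = 2 - \left(\left(f^{2} - 86 f\right) + \frac{f + f}{f + \left(- \frac{114}{57} + \frac{4}{f}\right)}\right) = 2 - \left(\left(f^{2} - 86 f\right) + \frac{2 f}{f + \left(\left(-114\right) \frac{1}{57} + \frac{4}{f}\right)}\right) = 2 - \left(\left(f^{2} - 86 f\right) + \frac{2 f}{f - \left(2 - \frac{4}{f}\right)}\right) = 2 - \left(\left(f^{2} - 86 f\right) + \frac{2 f}{-2 + f + \frac{4}{f}}\right) = 2 - \left(f^{2} - 86 f + \frac{2 f}{-2 + f + \frac{4}{f}}\right) = 2 - f^{2} + 86 f - \frac{2 f}{-2 + f + \frac{4}{f}}$)
$\frac{k}{u{\left(-204 \right)}} = - \frac{56325}{\frac{1}{4 + \left(-204\right)^{2} - -408} \left(8 - \left(-204\right)^{4} - 176 \left(-204\right)^{2} + 88 \left(-204\right)^{3} + 340 \left(-204\right)\right)} = - \frac{56325}{\frac{1}{4 + 41616 + 408} \left(8 - 1731891456 - 7324416 + 88 \left(-8489664\right) - 69360\right)} = - \frac{56325}{\frac{1}{42028} \left(8 - 1731891456 - 7324416 - 747090432 - 69360\right)} = - \frac{56325}{\frac{1}{42028} \left(-2486375656\right)} = - \frac{56325}{- \frac{621593914}{10507}} = \left(-56325\right) \left(- \frac{10507}{621593914}\right) = \frac{591806775}{621593914}$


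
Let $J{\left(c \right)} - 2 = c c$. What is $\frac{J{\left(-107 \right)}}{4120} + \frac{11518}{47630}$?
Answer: $\frac{59286529}{19623560} \approx 3.0212$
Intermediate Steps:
$J{\left(c \right)} = 2 + c^{2}$ ($J{\left(c \right)} = 2 + c c = 2 + c^{2}$)
$\frac{J{\left(-107 \right)}}{4120} + \frac{11518}{47630} = \frac{2 + \left(-107\right)^{2}}{4120} + \frac{11518}{47630} = \left(2 + 11449\right) \frac{1}{4120} + 11518 \cdot \frac{1}{47630} = 11451 \cdot \frac{1}{4120} + \frac{5759}{23815} = \frac{11451}{4120} + \frac{5759}{23815} = \frac{59286529}{19623560}$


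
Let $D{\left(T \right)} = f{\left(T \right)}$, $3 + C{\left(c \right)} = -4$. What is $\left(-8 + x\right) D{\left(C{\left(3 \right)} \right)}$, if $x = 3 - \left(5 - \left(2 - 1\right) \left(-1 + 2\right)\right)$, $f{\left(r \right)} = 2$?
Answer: $-18$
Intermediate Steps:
$C{\left(c \right)} = -7$ ($C{\left(c \right)} = -3 - 4 = -7$)
$D{\left(T \right)} = 2$
$x = -1$ ($x = 3 - \left(5 - 1 \cdot 1\right) = 3 - \left(5 - 1\right) = 3 - 4 = -1$)
$\left(-8 + x\right) D{\left(C{\left(3 \right)} \right)} = \left(-8 - 1\right) 2 = \left(-9\right) 2 = -18$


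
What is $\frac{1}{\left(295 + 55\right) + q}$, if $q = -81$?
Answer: $\frac{1}{269} \approx 0.0037175$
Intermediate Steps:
$\frac{1}{\left(295 + 55\right) + q} = \frac{1}{\left(295 + 55\right) - 81} = \frac{1}{350 - 81} = \frac{1}{269}$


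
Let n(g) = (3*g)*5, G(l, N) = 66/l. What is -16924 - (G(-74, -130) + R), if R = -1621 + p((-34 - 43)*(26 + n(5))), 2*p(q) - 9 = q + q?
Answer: -557191/74 ≈ -7529.6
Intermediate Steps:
n(g) = 15*g
p(q) = 9/2 + q (p(q) = 9/2 + (q + q)/2 = 9/2 + (2*q)/2 = 9/2 + q)
R = -18787/2 (R = -1621 + (9/2 + (-34 - 43)*(26 + 15*5)) = -1621 + (9/2 - 77*(26 + 75)) = -1621 + (9/2 - 77*101) = -1621 + (9/2 - 7777) = -1621 - 15545/2 = -18787/2 ≈ -9393.5)
-16924 - (G(-74, -130) + R) = -16924 - (66/(-74) - 18787/2) = -16924 - (66*(-1/74) - 18787/2) = -16924 - (-33/37 - 18787/2) = -16924 - 1*(-695185/74) = -16924 + 695185/74 = -557191/74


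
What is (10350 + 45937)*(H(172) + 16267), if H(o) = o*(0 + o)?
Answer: 2580815237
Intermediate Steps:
H(o) = o² (H(o) = o*o = o²)
(10350 + 45937)*(H(172) + 16267) = (10350 + 45937)*(172² + 16267) = 56287*(29584 + 16267) = 56287*45851 = 2580815237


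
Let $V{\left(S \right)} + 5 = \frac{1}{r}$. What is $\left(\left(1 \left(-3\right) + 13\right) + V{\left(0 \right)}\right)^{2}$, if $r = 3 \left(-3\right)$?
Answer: $\frac{1936}{81} \approx 23.901$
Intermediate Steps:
$r = -9$
$V{\left(S \right)} = - \frac{46}{9}$ ($V{\left(S \right)} = -5 + \frac{1}{-9} = -5 - \frac{1}{9} = - \frac{46}{9}$)
$\left(\left(1 \left(-3\right) + 13\right) + V{\left(0 \right)}\right)^{2} = \left(\left(1 \left(-3\right) + 13\right) - \frac{46}{9}\right)^{2} = \left(\left(-3 + 13\right) - \frac{46}{9}\right)^{2} = \left(10 - \frac{46}{9}\right)^{2} = \left(\frac{44}{9}\right)^{2} = \frac{1936}{81}$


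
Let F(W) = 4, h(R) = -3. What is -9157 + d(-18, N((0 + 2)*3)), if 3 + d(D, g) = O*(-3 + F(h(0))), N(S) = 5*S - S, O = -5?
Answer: -9165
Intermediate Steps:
N(S) = 4*S
d(D, g) = -8 (d(D, g) = -3 - 5*(-3 + 4) = -3 - 5*1 = -3 - 5 = -8)
-9157 + d(-18, N((0 + 2)*3)) = -9157 - 8 = -9165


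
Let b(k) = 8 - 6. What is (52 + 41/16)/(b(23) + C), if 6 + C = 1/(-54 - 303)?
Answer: -311661/22864 ≈ -13.631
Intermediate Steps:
C = -2143/357 (C = -6 + 1/(-54 - 303) = -6 + 1/(-357) = -6 - 1/357 = -2143/357 ≈ -6.0028)
b(k) = 2
(52 + 41/16)/(b(23) + C) = (52 + 41/16)/(2 - 2143/357) = (52 + 41*(1/16))/(-1429/357) = (52 + 41/16)*(-357/1429) = (873/16)*(-357/1429) = -311661/22864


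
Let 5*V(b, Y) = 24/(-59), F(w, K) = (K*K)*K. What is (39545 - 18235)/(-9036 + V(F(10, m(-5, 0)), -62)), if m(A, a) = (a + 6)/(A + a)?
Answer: -3143225/1332822 ≈ -2.3583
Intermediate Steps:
m(A, a) = (6 + a)/(A + a)
F(w, K) = K³ (F(w, K) = K²*K = K³)
V(b, Y) = -24/295 (V(b, Y) = (24/(-59))/5 = (24*(-1/59))/5 = (⅕)*(-24/59) = -24/295)
(39545 - 18235)/(-9036 + V(F(10, m(-5, 0)), -62)) = (39545 - 18235)/(-9036 - 24/295) = 21310/(-2665644/295) = 21310*(-295/2665644) = -3143225/1332822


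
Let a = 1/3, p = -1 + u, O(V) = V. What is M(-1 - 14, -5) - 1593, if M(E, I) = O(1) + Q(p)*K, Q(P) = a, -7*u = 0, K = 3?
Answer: -1591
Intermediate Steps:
u = 0 (u = -1/7*0 = 0)
p = -1 (p = -1 + 0 = -1)
a = 1/3 (a = 1*(1/3) = 1/3 ≈ 0.33333)
Q(P) = 1/3
M(E, I) = 2 (M(E, I) = 1 + (1/3)*3 = 1 + 1 = 2)
M(-1 - 14, -5) - 1593 = 2 - 1593 = -1591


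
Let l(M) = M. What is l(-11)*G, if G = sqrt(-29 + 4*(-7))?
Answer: -11*I*sqrt(57) ≈ -83.048*I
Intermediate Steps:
G = I*sqrt(57) (G = sqrt(-29 - 28) = sqrt(-57) = I*sqrt(57) ≈ 7.5498*I)
l(-11)*G = -11*I*sqrt(57)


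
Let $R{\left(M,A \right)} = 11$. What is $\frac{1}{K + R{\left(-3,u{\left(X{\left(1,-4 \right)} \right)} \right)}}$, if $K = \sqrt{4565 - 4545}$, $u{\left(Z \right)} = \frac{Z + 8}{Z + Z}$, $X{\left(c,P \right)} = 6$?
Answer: $\frac{11}{101} - \frac{2 \sqrt{5}}{101} \approx 0.064632$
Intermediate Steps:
$u{\left(Z \right)} = \frac{8 + Z}{2 Z}$
$K = 2 \sqrt{5}$ ($K = \sqrt{20} = 2 \sqrt{5} \approx 4.4721$)
$\frac{1}{K + R{\left(-3,u{\left(X{\left(1,-4 \right)} \right)} \right)}} = \frac{1}{2 \sqrt{5} + 11} = \frac{1}{11 + 2 \sqrt{5}}$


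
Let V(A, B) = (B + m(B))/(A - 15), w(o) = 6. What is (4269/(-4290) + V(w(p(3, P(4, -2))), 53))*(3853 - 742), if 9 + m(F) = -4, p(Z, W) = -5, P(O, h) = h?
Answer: -72597259/4290 ≈ -16922.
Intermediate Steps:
m(F) = -13 (m(F) = -9 - 4 = -13)
V(A, B) = (-13 + B)/(-15 + A) (V(A, B) = (B - 13)/(A - 15) = (-13 + B)/(-15 + A))
(4269/(-4290) + V(w(p(3, P(4, -2))), 53))*(3853 - 742) = (4269/(-4290) + (-13 + 53)/(-15 + 6))*(3853 - 742) = (4269*(-1/4290) + 40/(-9))*3111 = (-1423/1430 - ⅑*40)*3111 = (-1423/1430 - 40/9)*3111 = -70007/12870*3111 = -72597259/4290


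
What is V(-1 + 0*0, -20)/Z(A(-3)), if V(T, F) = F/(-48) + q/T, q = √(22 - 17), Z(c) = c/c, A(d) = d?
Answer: 5/12 - √5 ≈ -1.8194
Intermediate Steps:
Z(c) = 1
q = √5 ≈ 2.2361
V(T, F) = -F/48 + √5/T (V(T, F) = F/(-48) + √5/T = F*(-1/48) + √5/T = -F/48 + √5/T)
V(-1 + 0*0, -20)/Z(A(-3)) = (-1/48*(-20) + √5/(-1 + 0*0))/1 = (5/12 + √5/(-1 + 0))*1 = (5/12 + √5/(-1))*1 = (5/12 + √5*(-1))*1 = (5/12 - √5)*1 = 5/12 - √5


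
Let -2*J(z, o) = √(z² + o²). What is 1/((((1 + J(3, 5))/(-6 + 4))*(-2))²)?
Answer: 4/(2 - √34)² ≈ 0.27255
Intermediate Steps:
J(z, o) = -√(o² + z²)/2 (J(z, o) = -√(z² + o²)/2 = -√(o² + z²)/2)
1/((((1 + J(3, 5))/(-6 + 4))*(-2))²) = 1/((((1 - √(5² + 3²)/2)/(-6 + 4))*(-2))²) = 1/((((1 - √(25 + 9)/2)/(-2))*(-2))²) = 1/((((1 - √34/2)*(-½))*(-2))²) = 1/(((-½ + √34/4)*(-2))²) = 1/((1 - √34/2)²) = (1 - √34/2)⁻²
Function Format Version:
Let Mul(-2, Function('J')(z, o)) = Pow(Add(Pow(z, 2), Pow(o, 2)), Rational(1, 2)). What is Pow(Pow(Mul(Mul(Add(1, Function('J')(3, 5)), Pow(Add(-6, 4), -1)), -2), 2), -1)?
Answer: Mul(4, Pow(Add(2, Mul(-1, Pow(34, Rational(1, 2)))), -2)) ≈ 0.27255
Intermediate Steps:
Function('J')(z, o) = Mul(Rational(-1, 2), Pow(Add(Pow(o, 2), Pow(z, 2)), Rational(1, 2))) (Function('J')(z, o) = Mul(Rational(-1, 2), Pow(Add(Pow(z, 2), Pow(o, 2)), Rational(1, 2))) = Mul(Rational(-1, 2), Pow(Add(Pow(o, 2), Pow(z, 2)), Rational(1, 2))))
Pow(Pow(Mul(Mul(Add(1, Function('J')(3, 5)), Pow(Add(-6, 4), -1)), -2), 2), -1) = Pow(Pow(Mul(Mul(Add(1, Mul(Rational(-1, 2), Pow(Add(Pow(5, 2), Pow(3, 2)), Rational(1, 2)))), Pow(Add(-6, 4), -1)), -2), 2), -1) = Pow(Pow(Mul(Mul(Add(1, Mul(Rational(-1, 2), Pow(Add(25, 9), Rational(1, 2)))), Pow(-2, -1)), -2), 2), -1) = Pow(Pow(Mul(Mul(Add(1, Mul(Rational(-1, 2), Pow(34, Rational(1, 2)))), Rational(-1, 2)), -2), 2), -1) = Pow(Pow(Mul(Add(Rational(-1, 2), Mul(Rational(1, 4), Pow(34, Rational(1, 2)))), -2), 2), -1) = Pow(Pow(Add(1, Mul(Rational(-1, 2), Pow(34, Rational(1, 2)))), 2), -1) = Pow(Add(1, Mul(Rational(-1, 2), Pow(34, Rational(1, 2)))), -2)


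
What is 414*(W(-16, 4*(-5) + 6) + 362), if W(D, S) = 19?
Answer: 157734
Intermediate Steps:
414*(W(-16, 4*(-5) + 6) + 362) = 414*(19 + 362) = 414*381 = 157734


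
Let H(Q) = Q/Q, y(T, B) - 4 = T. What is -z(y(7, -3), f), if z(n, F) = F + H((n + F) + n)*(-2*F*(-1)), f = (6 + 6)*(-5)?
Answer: 180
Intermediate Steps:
y(T, B) = 4 + T
H(Q) = 1
f = -60 (f = 12*(-5) = -60)
z(n, F) = 3*F (z(n, F) = F + 1*(-2*F*(-1)) = F + 1*(2*F) = F + 2*F = 3*F)
-z(y(7, -3), f) = -3*(-60) = -1*(-180) = 180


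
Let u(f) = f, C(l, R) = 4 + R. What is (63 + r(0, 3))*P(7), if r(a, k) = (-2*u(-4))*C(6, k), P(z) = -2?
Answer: -238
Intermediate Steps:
r(a, k) = 32 + 8*k (r(a, k) = (-2*(-4))*(4 + k) = 8*(4 + k) = 32 + 8*k)
(63 + r(0, 3))*P(7) = (63 + (32 + 8*3))*(-2) = (63 + (32 + 24))*(-2) = (63 + 56)*(-2) = 119*(-2) = -238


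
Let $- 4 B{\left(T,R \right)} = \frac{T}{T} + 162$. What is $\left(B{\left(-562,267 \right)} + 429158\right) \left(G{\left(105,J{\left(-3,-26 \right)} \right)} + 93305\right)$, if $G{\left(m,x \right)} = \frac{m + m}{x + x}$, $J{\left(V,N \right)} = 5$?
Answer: $\frac{80095592947}{2} \approx 4.0048 \cdot 10^{10}$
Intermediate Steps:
$G{\left(m,x \right)} = \frac{m}{x}$ ($G{\left(m,x \right)} = \frac{2 m}{2 x} = 2 m \frac{1}{2 x} = \frac{m}{x}$)
$B{\left(T,R \right)} = - \frac{163}{4}$ ($B{\left(T,R \right)} = - \frac{\frac{T}{T} + 162}{4} = - \frac{1 + 162}{4} = \left(- \frac{1}{4}\right) 163 = - \frac{163}{4}$)
$\left(B{\left(-562,267 \right)} + 429158\right) \left(G{\left(105,J{\left(-3,-26 \right)} \right)} + 93305\right) = \left(- \frac{163}{4} + 429158\right) \left(\frac{105}{5} + 93305\right) = \frac{1716469 \left(105 \cdot \frac{1}{5} + 93305\right)}{4} = \frac{1716469 \left(21 + 93305\right)}{4} = \frac{1716469}{4} \cdot 93326 = \frac{80095592947}{2}$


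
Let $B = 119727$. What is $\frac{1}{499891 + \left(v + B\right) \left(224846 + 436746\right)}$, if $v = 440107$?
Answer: $\frac{1}{370382195619} \approx 2.6999 \cdot 10^{-12}$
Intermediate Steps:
$\frac{1}{499891 + \left(v + B\right) \left(224846 + 436746\right)} = \frac{1}{499891 + \left(440107 + 119727\right) \left(224846 + 436746\right)} = \frac{1}{499891 + 559834 \cdot 661592} = \frac{1}{499891 + 370381695728} = \frac{1}{370382195619}$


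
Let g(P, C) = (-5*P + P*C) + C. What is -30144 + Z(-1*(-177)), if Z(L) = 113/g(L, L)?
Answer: -923039311/30621 ≈ -30144.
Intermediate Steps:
g(P, C) = C - 5*P + C*P (g(P, C) = (-5*P + C*P) + C = C - 5*P + C*P)
Z(L) = 113/(L² - 4*L) (Z(L) = 113/(L - 5*L + L*L) = 113/(L - 5*L + L²) = 113/(L² - 4*L))
-30144 + Z(-1*(-177)) = -30144 + 113/(((-1*(-177)))*(-4 - 1*(-177))) = -30144 + 113/(177*(-4 + 177)) = -30144 + 113*(1/177)/173 = -30144 + 113*(1/177)*(1/173) = -30144 + 113/30621 = -923039311/30621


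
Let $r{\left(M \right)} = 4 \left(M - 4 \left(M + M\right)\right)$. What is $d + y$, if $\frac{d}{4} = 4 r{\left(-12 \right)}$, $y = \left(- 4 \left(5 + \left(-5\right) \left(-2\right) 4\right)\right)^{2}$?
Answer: $37776$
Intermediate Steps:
$r{\left(M \right)} = - 28 M$ ($r{\left(M \right)} = 4 \left(M - 4 \cdot 2 M\right) = 4 \left(M - 8 M\right) = 4 \left(- 7 M\right) = - 28 M$)
$y = 32400$ ($y = \left(- 4 \left(5 + 10 \cdot 4\right)\right)^{2} = \left(- 4 \left(5 + 40\right)\right)^{2} = \left(\left(-4\right) 45\right)^{2} = \left(-180\right)^{2} = 32400$)
$d = 5376$ ($d = 4 \cdot 4 \left(\left(-28\right) \left(-12\right)\right) = 4 \cdot 4 \cdot 336 = 4 \cdot 1344 = 5376$)
$d + y = 5376 + 32400 = 37776$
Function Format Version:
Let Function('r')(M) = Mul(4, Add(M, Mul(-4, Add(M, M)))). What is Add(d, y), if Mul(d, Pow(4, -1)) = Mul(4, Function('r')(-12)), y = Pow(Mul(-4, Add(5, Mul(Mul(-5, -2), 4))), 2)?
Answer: 37776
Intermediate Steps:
Function('r')(M) = Mul(-28, M) (Function('r')(M) = Mul(4, Add(M, Mul(-4, Mul(2, M)))) = Mul(4, Add(M, Mul(-8, M))) = Mul(4, Mul(-7, M)) = Mul(-28, M))
y = 32400 (y = Pow(Mul(-4, Add(5, Mul(10, 4))), 2) = Pow(Mul(-4, Add(5, 40)), 2) = Pow(Mul(-4, 45), 2) = Pow(-180, 2) = 32400)
d = 5376 (d = Mul(4, Mul(4, Mul(-28, -12))) = Mul(4, Mul(4, 336)) = Mul(4, 1344) = 5376)
Add(d, y) = Add(5376, 32400) = 37776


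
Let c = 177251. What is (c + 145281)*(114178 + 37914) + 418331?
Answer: 49054955275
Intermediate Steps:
(c + 145281)*(114178 + 37914) + 418331 = (177251 + 145281)*(114178 + 37914) + 418331 = 322532*152092 + 418331 = 49054536944 + 418331 = 49054955275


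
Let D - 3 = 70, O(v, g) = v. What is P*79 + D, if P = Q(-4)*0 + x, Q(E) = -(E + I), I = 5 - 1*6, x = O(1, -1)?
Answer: 152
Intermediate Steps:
D = 73 (D = 3 + 70 = 73)
x = 1
I = -1 (I = 5 - 6 = -1)
Q(E) = 1 - E (Q(E) = -(E - 1) = -(-1 + E) = 1 - E)
P = 1 (P = (1 - 1*(-4))*0 + 1 = (1 + 4)*0 + 1 = 5*0 + 1 = 0 + 1 = 1)
P*79 + D = 1*79 + 73 = 79 + 73 = 152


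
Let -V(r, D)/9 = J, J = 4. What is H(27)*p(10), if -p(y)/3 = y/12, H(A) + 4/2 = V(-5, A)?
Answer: 95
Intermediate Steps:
V(r, D) = -36 (V(r, D) = -9*4 = -36)
H(A) = -38 (H(A) = -2 - 36 = -38)
p(y) = -y/4 (p(y) = -3*y/12 = -y/4)
H(27)*p(10) = -(-19)*10/2 = -38*(-5/2) = 95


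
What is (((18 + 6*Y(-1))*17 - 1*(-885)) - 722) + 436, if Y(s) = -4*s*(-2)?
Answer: 89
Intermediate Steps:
Y(s) = 8*s
(((18 + 6*Y(-1))*17 - 1*(-885)) - 722) + 436 = (((18 + 6*(8*(-1)))*17 - 1*(-885)) - 722) + 436 = (((18 + 6*(-8))*17 + 885) - 722) + 436 = (((18 - 48)*17 + 885) - 722) + 436 = ((-30*17 + 885) - 722) + 436 = ((-510 + 885) - 722) + 436 = (375 - 722) + 436 = -347 + 436 = 89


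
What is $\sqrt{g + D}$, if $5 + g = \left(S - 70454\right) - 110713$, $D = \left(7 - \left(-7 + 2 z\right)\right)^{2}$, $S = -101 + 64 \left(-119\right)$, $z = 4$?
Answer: $23 i \sqrt{357} \approx 434.57 i$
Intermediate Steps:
$S = -7717$ ($S = -101 - 7616 = -7717$)
$D = 36$ ($D = \left(7 + \left(\left(-2\right) 4 + 7\right)\right)^{2} = \left(7 + \left(-8 + 7\right)\right)^{2} = \left(7 - 1\right)^{2} = 6^{2} = 36$)
$g = -188889$ ($g = -5 - 188884 = -188889$)
$\sqrt{g + D} = \sqrt{-188889 + 36} = \sqrt{-188853} = 23 i \sqrt{357}$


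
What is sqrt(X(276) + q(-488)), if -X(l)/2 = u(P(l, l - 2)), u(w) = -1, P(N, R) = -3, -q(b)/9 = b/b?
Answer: I*sqrt(7) ≈ 2.6458*I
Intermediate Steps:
q(b) = -9 (q(b) = -9*b/b = -9*1 = -9)
X(l) = 2 (X(l) = -2*(-1) = 2)
sqrt(X(276) + q(-488)) = sqrt(2 - 9) = sqrt(-7) = I*sqrt(7)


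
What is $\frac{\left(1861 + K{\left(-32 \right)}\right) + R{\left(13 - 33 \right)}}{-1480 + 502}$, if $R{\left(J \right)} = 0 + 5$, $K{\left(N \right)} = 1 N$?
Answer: $- \frac{917}{489} \approx -1.8753$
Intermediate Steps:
$K{\left(N \right)} = N$
$R{\left(J \right)} = 5$
$\frac{\left(1861 + K{\left(-32 \right)}\right) + R{\left(13 - 33 \right)}}{-1480 + 502} = \frac{\left(1861 - 32\right) + 5}{-1480 + 502} = \frac{1829 + 5}{-978} = 1834 \left(- \frac{1}{978}\right) = - \frac{917}{489}$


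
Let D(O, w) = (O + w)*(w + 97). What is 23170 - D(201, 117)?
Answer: -44882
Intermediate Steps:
D(O, w) = (97 + w)*(O + w) (D(O, w) = (O + w)*(97 + w) = (97 + w)*(O + w))
23170 - D(201, 117) = 23170 - (117² + 97*201 + 97*117 + 201*117) = 23170 - (13689 + 19497 + 11349 + 23517) = 23170 - 1*68052 = 23170 - 68052 = -44882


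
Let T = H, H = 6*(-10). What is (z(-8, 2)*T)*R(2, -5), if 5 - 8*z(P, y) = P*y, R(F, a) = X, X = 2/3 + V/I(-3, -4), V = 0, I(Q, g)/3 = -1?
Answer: -105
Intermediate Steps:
I(Q, g) = -3 (I(Q, g) = 3*(-1) = -3)
H = -60
T = -60
X = 2/3 (X = 2/3 + 0/(-3) = 2*(1/3) + 0*(-1/3) = 2/3 + 0 = 2/3 ≈ 0.66667)
R(F, a) = 2/3
z(P, y) = 5/8 - P*y/8
(z(-8, 2)*T)*R(2, -5) = ((5/8 - 1/8*(-8)*2)*(-60))*(2/3) = ((5/8 + 2)*(-60))*(2/3) = ((21/8)*(-60))*(2/3) = -315/2*2/3 = -105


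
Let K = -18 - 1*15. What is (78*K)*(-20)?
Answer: 51480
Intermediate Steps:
K = -33 (K = -18 - 15 = -33)
(78*K)*(-20) = (78*(-33))*(-20) = -2574*(-20) = 51480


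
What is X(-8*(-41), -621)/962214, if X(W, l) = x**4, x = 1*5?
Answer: 625/962214 ≈ 0.00064954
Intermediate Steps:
x = 5
X(W, l) = 625 (X(W, l) = 5**4 = 625)
X(-8*(-41), -621)/962214 = 625/962214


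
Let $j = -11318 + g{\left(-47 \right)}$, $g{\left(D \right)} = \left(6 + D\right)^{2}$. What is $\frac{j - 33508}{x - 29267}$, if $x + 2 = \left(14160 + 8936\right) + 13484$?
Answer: $- \frac{43145}{7311} \approx -5.9014$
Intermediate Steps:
$x = 36578$ ($x = -2 + \left(\left(14160 + 8936\right) + 13484\right) = -2 + \left(23096 + 13484\right) = -2 + 36580 = 36578$)
$j = -9637$ ($j = -11318 + \left(6 - 47\right)^{2} = -11318 + \left(-41\right)^{2} = -11318 + 1681 = -9637$)
$\frac{j - 33508}{x - 29267} = \frac{-9637 - 33508}{36578 - 29267} = - \frac{43145}{36578 - 29267} = - \frac{43145}{7311}$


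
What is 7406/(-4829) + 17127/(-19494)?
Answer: -25230983/10459614 ≈ -2.4122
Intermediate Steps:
7406/(-4829) + 17127/(-19494) = 7406*(-1/4829) + 17127*(-1/19494) = -7406/4829 - 1903/2166 = -25230983/10459614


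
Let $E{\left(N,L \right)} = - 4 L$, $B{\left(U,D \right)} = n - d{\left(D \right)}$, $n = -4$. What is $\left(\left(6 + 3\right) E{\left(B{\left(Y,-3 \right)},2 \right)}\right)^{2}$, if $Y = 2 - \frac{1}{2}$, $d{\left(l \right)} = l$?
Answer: $5184$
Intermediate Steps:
$Y = \frac{3}{2}$ ($Y = 2 - \frac{1}{2} = \frac{3}{2} \approx 1.5$)
$B{\left(U,D \right)} = -4 - D$
$\left(\left(6 + 3\right) E{\left(B{\left(Y,-3 \right)},2 \right)}\right)^{2} = \left(\left(6 + 3\right) \left(\left(-4\right) 2\right)\right)^{2} = \left(9 \left(-8\right)\right)^{2} = \left(-72\right)^{2} = 5184$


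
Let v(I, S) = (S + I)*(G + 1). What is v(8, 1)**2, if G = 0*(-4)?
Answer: 81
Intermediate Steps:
G = 0
v(I, S) = I + S (v(I, S) = (S + I)*(0 + 1) = (I + S)*1 = I + S)
v(8, 1)**2 = (8 + 1)**2 = 9**2 = 81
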